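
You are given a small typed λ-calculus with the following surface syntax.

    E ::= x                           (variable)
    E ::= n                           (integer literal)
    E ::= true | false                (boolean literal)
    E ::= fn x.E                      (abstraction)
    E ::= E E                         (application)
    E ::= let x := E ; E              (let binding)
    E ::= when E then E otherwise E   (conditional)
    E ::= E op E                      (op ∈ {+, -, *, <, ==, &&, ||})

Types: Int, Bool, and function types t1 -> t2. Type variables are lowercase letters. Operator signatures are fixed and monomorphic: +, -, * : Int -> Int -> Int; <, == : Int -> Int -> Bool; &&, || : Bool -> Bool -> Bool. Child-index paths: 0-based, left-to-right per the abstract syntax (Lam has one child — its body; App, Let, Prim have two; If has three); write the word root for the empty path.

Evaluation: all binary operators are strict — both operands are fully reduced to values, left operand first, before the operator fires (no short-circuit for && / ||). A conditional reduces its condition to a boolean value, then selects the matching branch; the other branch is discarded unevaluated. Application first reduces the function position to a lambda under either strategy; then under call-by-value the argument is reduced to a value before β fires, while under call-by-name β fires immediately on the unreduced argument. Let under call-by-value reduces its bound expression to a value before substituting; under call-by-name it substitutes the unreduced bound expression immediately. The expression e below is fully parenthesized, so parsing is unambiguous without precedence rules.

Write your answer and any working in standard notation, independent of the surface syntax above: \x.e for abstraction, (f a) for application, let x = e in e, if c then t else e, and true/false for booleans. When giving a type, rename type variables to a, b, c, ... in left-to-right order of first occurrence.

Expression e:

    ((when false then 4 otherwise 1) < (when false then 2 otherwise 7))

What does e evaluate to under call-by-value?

Derivation:
step 0: ((if false then 4 else 1) < (if false then 2 else 7))
step 1: [if@0] (1 < (if false then 2 else 7))
step 2: [if@1] (1 < 7)
step 3: [delta@root] true

Answer: true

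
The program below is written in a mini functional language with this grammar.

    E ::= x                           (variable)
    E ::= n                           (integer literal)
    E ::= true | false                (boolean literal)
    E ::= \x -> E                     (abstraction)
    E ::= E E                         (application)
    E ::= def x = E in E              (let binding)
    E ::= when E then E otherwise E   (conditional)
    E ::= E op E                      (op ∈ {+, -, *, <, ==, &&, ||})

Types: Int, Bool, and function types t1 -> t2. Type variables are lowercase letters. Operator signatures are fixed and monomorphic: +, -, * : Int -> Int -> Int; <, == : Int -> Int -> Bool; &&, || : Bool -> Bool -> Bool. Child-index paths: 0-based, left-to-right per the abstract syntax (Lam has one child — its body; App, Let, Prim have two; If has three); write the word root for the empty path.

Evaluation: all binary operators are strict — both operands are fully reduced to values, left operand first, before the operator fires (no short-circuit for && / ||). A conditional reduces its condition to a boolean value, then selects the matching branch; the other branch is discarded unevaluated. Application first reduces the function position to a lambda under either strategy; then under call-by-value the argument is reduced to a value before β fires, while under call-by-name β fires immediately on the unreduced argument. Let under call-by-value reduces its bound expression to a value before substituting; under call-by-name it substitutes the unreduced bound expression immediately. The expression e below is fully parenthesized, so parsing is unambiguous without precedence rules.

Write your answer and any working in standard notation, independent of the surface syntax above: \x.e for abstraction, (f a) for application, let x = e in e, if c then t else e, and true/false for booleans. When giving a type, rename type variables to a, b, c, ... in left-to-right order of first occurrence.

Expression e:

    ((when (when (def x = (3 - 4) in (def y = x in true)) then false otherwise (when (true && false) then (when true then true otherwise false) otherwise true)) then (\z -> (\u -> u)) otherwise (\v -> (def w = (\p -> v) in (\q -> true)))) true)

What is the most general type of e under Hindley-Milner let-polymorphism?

Derivation:
  unify Int ~ Int
  unify Int ~ Int
let x : Int
x : Int
let y : Int
  unify Bool ~ Bool
  unify Bool ~ Bool
  unify Bool ~ Bool
  unify Bool ~ Bool
  unify Bool ~ Bool
  unify Bool ~ Bool
  unify Bool ~ Bool
  unify Bool ~ Bool
  unify Bool ~ Bool
u : b
\u._ : b -> b
\z._ : a -> b -> b
v : c
\p._ : d -> c
let w : forall. d -> c
\q._ : e -> Bool
\v._ : c -> e -> Bool
  unify a -> b -> b ~ c -> e -> Bool
  unify a ~ c
  unify b -> b ~ e -> Bool
  unify b ~ e
  unify e ~ Bool
  unify c -> Bool -> Bool ~ Bool -> f
  unify c ~ Bool
  unify Bool -> Bool ~ f
_ _ : Bool -> Bool

Answer: Bool -> Bool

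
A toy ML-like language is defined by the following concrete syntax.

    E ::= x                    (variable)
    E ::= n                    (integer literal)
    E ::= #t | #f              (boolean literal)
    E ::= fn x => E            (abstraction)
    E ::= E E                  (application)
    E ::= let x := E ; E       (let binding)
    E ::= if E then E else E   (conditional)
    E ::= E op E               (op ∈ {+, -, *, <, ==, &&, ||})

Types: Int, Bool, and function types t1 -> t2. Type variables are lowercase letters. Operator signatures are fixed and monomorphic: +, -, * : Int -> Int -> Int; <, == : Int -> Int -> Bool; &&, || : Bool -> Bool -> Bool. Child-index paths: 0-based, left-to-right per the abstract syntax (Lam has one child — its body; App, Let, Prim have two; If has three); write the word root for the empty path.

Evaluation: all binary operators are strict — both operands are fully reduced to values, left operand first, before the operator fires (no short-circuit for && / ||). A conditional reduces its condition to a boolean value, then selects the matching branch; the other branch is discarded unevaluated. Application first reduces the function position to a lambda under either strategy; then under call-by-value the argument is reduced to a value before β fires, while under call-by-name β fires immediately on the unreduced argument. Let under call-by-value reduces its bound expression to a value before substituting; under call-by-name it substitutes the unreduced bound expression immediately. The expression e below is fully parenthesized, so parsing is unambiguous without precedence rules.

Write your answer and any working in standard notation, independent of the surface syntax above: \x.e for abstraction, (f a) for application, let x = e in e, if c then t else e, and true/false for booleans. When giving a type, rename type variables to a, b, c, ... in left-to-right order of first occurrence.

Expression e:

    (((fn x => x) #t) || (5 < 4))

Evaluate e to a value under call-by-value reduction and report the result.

Trace:
step 0: (((\x.x) true) || (5 < 4))
step 1: [beta@0] (true || (5 < 4))
step 2: [delta@1] (true || false)
step 3: [delta@root] true

Answer: true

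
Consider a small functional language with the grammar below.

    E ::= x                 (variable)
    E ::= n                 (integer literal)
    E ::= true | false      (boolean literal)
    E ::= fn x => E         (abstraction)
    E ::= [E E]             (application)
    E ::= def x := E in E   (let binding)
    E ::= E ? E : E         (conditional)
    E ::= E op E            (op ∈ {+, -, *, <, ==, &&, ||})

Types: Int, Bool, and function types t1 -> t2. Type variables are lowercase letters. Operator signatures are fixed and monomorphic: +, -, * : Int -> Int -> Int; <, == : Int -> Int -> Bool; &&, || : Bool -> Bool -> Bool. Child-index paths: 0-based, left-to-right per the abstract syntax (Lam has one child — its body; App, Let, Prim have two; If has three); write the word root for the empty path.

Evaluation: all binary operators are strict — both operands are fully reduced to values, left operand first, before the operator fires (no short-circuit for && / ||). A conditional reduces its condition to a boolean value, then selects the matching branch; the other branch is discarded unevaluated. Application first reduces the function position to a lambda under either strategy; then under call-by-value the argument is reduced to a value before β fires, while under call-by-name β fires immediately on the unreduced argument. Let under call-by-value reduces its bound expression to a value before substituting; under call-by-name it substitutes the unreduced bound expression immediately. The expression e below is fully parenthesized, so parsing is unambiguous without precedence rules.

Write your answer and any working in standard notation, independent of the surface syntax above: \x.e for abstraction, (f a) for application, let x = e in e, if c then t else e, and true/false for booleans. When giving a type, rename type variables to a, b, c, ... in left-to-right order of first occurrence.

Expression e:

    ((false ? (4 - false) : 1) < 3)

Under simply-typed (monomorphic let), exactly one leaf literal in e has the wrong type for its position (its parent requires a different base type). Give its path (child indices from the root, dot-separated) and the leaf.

Derivation:
  unify Bool ~ Bool
  unify Int ~ Int
  unify Bool ~ Int
  FAIL: mismatch Bool ~ Int

Answer: 0.1.1 : false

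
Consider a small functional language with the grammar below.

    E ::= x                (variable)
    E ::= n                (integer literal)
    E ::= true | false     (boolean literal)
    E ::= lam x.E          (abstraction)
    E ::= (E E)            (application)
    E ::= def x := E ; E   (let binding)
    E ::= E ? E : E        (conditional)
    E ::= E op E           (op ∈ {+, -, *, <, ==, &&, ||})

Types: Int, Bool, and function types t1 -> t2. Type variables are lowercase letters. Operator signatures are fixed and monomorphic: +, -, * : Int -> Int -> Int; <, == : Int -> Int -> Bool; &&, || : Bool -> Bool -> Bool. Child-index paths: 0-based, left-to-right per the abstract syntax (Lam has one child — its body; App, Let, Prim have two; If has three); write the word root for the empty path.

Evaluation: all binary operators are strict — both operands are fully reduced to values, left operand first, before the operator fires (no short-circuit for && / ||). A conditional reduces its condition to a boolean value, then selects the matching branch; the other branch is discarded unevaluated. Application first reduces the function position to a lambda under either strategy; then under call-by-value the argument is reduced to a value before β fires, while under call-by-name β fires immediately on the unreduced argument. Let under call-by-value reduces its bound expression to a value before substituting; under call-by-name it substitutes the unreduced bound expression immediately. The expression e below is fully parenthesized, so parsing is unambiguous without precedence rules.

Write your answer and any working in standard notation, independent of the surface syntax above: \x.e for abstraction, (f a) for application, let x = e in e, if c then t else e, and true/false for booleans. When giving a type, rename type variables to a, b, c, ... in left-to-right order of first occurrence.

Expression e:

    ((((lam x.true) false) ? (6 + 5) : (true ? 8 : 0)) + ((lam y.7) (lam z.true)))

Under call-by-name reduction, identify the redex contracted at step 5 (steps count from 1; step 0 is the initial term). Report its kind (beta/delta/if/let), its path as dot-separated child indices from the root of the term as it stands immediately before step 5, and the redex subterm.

Answer: delta at root : (11 + 7)

Trace:
step 0: ((if ((\x.true) false) then (6 + 5) else (if true then 8 else 0)) + ((\y.7) (\z.true)))
step 1: [beta@0.0] ((if true then (6 + 5) else (if true then 8 else 0)) + ((\y.7) (\z.true)))
step 2: [if@0] ((6 + 5) + ((\y.7) (\z.true)))
step 3: [delta@0] (11 + ((\y.7) (\z.true)))
step 4: [beta@1] (11 + 7)
step 5: [delta@root] 18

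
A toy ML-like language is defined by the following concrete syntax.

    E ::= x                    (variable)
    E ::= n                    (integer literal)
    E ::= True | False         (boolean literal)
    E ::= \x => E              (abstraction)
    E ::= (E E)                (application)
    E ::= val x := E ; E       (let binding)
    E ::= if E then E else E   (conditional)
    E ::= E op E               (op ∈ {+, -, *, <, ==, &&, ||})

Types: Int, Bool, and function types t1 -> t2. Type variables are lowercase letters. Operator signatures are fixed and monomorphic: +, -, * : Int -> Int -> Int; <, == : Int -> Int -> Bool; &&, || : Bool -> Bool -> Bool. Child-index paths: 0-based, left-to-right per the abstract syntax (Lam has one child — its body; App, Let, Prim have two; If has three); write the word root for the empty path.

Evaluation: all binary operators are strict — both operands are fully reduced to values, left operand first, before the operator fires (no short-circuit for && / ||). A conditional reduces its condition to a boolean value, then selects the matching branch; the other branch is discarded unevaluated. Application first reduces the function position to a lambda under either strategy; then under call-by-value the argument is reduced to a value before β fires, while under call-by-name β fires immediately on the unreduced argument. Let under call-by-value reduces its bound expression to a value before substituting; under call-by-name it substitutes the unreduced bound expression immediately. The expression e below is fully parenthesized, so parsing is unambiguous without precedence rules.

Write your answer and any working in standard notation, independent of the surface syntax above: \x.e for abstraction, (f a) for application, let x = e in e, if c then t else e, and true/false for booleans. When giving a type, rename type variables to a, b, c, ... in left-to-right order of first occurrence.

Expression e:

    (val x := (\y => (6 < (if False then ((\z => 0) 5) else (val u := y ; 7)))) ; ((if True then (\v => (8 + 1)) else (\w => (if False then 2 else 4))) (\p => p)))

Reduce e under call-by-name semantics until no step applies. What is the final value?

Answer: 9

Trace:
step 0: (let x = (\y.(6 < (if false then ((\z.0) 5) else (let u = y in 7)))) in ((if true then (\v.(8 + 1)) else (\w.(if false then 2 else 4))) (\p.p)))
step 1: [let@root] ((if true then (\v.(8 + 1)) else (\w.(if false then 2 else 4))) (\p.p))
step 2: [if@0] ((\v.(8 + 1)) (\p.p))
step 3: [beta@root] (8 + 1)
step 4: [delta@root] 9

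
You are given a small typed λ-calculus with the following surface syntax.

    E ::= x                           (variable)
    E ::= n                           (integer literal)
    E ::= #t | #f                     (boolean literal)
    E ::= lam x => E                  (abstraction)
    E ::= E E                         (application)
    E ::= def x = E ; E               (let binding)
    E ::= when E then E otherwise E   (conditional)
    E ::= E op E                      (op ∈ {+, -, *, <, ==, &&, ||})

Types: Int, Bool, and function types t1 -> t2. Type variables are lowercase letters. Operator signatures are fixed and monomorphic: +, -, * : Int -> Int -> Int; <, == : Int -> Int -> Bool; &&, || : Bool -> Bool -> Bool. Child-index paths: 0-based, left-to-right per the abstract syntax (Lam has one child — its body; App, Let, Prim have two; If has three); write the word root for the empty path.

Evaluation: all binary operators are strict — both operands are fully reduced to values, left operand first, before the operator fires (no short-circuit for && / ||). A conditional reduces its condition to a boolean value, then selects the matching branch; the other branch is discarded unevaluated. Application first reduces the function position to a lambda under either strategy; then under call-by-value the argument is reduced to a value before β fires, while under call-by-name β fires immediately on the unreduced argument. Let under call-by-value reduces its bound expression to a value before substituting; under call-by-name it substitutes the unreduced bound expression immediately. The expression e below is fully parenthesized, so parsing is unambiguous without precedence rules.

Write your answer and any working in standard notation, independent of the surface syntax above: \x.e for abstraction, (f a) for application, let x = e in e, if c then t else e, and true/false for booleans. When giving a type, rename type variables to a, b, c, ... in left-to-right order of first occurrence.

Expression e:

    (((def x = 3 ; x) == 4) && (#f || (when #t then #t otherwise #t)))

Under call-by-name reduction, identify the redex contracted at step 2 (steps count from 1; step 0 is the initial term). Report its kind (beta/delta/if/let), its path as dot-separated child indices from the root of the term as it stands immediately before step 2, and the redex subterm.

Derivation:
step 0: (((let x = 3 in x) == 4) && (false || (if true then true else true)))
step 1: [let@0.0] ((3 == 4) && (false || (if true then true else true)))
step 2: [delta@0] (false && (false || (if true then true else true)))

Answer: delta at 0 : (3 == 4)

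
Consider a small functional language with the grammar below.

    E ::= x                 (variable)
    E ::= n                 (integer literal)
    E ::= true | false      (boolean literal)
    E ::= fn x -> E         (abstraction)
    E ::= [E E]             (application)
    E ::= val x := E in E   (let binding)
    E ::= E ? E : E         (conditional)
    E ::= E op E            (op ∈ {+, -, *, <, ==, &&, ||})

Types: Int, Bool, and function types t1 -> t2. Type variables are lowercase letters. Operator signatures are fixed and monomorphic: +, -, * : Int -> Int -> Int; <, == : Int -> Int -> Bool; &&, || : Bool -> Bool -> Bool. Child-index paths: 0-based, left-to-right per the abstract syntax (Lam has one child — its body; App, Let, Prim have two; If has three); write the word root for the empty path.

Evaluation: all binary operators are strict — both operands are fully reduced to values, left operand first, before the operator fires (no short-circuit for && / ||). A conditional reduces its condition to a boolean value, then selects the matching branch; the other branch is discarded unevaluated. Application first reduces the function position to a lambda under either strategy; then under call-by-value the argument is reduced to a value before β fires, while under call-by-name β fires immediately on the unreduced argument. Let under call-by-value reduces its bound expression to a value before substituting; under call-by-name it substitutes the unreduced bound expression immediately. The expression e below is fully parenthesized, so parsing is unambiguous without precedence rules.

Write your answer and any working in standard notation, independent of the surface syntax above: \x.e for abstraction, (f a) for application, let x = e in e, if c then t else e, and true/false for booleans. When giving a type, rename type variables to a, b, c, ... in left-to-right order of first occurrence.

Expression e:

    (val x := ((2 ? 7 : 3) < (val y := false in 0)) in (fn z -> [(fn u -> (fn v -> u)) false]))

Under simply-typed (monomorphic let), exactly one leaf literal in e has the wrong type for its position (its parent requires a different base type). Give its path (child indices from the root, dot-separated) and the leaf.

Answer: 0.0.0 : 2

Derivation:
  unify Int ~ Bool
  FAIL: mismatch Int ~ Bool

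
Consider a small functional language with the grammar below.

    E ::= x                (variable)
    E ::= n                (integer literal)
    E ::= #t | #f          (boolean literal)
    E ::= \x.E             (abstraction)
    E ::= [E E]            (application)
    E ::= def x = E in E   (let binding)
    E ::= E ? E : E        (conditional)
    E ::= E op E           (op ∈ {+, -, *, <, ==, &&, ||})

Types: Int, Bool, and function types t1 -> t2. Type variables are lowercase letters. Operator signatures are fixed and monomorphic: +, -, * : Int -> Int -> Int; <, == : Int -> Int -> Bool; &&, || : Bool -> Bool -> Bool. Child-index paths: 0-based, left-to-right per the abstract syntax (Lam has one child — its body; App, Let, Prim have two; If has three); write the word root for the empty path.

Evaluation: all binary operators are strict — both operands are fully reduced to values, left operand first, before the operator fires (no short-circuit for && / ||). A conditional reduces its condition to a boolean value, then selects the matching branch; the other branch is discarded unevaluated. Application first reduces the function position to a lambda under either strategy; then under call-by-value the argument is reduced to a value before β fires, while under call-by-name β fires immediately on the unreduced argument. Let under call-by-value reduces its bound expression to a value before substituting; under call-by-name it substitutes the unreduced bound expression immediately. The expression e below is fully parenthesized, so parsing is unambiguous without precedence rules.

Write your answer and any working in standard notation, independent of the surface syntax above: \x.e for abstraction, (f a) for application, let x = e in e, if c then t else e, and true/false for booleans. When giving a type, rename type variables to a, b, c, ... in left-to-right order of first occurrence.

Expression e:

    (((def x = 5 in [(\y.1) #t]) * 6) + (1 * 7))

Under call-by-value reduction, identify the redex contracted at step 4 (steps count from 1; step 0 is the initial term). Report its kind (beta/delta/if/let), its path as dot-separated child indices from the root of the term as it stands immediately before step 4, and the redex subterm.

Working:
step 0: (((let x = 5 in ((\y.1) true)) * 6) + (1 * 7))
step 1: [let@0.0] ((((\y.1) true) * 6) + (1 * 7))
step 2: [beta@0.0] ((1 * 6) + (1 * 7))
step 3: [delta@0] (6 + (1 * 7))
step 4: [delta@1] (6 + 7)

Answer: delta at 1 : (1 * 7)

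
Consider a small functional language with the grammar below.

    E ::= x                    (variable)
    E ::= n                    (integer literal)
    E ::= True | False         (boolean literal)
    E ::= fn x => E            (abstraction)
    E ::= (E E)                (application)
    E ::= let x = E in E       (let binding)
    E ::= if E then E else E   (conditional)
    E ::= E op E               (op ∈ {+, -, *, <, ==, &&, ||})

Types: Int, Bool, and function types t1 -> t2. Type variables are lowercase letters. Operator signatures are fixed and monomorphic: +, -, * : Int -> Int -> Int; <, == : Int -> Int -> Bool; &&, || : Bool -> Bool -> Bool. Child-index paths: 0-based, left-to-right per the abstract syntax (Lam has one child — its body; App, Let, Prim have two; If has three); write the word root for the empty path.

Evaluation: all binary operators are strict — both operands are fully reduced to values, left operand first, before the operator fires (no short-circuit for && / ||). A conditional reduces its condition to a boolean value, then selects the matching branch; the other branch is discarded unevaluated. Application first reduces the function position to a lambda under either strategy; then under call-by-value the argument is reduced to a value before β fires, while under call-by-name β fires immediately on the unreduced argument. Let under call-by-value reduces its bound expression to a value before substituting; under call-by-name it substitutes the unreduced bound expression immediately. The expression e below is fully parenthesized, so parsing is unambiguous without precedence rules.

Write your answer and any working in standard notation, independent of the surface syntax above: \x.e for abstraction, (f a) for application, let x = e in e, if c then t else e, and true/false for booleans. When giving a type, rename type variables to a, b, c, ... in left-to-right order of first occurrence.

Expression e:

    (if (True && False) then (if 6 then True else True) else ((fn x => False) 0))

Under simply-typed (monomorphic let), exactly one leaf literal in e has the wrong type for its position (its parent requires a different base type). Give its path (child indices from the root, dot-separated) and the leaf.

Answer: 1.0 : 6

Working:
  unify Bool ~ Bool
  unify Bool ~ Bool
  unify Bool ~ Bool
  unify Int ~ Bool
  FAIL: mismatch Int ~ Bool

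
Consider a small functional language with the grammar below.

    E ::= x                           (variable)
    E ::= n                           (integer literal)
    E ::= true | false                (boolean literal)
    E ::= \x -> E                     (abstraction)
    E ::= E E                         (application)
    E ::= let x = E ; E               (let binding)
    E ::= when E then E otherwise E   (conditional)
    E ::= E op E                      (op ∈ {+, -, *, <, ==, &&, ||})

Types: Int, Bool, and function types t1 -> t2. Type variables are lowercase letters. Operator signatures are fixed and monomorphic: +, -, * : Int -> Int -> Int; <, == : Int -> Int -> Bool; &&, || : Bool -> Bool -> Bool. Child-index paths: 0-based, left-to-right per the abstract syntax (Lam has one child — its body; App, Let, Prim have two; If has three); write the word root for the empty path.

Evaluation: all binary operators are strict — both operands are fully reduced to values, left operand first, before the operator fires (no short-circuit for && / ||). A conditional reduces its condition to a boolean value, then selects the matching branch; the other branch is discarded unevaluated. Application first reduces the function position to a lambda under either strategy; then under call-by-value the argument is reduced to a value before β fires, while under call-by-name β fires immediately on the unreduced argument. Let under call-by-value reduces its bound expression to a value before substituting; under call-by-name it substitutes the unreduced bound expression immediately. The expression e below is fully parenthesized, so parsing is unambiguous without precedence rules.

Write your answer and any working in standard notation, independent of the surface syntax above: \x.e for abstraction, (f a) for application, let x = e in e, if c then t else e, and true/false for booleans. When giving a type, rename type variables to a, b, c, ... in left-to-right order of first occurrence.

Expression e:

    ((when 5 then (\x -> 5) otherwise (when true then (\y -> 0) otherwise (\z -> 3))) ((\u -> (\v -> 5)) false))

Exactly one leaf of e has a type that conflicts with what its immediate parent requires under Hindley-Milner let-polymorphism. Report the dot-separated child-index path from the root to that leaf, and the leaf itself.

Derivation:
  unify Int ~ Bool
  FAIL: mismatch Int ~ Bool

Answer: 0.0 : 5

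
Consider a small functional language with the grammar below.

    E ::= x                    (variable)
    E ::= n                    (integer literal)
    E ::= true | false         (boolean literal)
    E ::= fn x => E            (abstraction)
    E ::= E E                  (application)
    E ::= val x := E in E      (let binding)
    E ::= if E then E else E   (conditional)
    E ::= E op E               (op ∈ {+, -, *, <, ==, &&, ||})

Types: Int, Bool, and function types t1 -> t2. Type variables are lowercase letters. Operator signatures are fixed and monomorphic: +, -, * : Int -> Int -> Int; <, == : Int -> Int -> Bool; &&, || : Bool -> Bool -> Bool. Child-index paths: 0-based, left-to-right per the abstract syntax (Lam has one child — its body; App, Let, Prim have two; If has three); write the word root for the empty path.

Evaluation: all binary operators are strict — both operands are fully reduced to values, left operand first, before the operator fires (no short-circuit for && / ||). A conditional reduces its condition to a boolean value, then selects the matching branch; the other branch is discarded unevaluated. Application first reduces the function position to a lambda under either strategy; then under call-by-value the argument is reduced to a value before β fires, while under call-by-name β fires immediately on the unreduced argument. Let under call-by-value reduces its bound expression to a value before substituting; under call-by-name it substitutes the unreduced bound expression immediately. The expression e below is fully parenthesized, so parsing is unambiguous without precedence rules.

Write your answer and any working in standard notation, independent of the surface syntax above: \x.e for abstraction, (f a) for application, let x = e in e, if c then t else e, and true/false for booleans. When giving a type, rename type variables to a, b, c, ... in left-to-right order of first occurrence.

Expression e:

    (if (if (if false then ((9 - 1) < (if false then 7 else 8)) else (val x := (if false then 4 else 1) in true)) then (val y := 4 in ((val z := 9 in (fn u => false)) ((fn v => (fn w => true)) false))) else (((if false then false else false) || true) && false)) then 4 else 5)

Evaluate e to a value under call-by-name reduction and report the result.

Answer: 5

Derivation:
step 0: (if (if (if false then ((9 - 1) < (if false then 7 else 8)) else (let x = (if false then 4 else 1) in true)) then (let y = 4 in ((let z = 9 in (\u.false)) ((\v.(\w.true)) false))) else (((if false then false else false) || true) && false)) then 4 else 5)
step 1: [if@0.0] (if (if (let x = (if false then 4 else 1) in true) then (let y = 4 in ((let z = 9 in (\u.false)) ((\v.(\w.true)) false))) else (((if false then false else false) || true) && false)) then 4 else 5)
step 2: [let@0.0] (if (if true then (let y = 4 in ((let z = 9 in (\u.false)) ((\v.(\w.true)) false))) else (((if false then false else false) || true) && false)) then 4 else 5)
step 3: [if@0] (if (let y = 4 in ((let z = 9 in (\u.false)) ((\v.(\w.true)) false))) then 4 else 5)
step 4: [let@0] (if ((let z = 9 in (\u.false)) ((\v.(\w.true)) false)) then 4 else 5)
step 5: [let@0.0] (if ((\u.false) ((\v.(\w.true)) false)) then 4 else 5)
step 6: [beta@0] (if false then 4 else 5)
step 7: [if@root] 5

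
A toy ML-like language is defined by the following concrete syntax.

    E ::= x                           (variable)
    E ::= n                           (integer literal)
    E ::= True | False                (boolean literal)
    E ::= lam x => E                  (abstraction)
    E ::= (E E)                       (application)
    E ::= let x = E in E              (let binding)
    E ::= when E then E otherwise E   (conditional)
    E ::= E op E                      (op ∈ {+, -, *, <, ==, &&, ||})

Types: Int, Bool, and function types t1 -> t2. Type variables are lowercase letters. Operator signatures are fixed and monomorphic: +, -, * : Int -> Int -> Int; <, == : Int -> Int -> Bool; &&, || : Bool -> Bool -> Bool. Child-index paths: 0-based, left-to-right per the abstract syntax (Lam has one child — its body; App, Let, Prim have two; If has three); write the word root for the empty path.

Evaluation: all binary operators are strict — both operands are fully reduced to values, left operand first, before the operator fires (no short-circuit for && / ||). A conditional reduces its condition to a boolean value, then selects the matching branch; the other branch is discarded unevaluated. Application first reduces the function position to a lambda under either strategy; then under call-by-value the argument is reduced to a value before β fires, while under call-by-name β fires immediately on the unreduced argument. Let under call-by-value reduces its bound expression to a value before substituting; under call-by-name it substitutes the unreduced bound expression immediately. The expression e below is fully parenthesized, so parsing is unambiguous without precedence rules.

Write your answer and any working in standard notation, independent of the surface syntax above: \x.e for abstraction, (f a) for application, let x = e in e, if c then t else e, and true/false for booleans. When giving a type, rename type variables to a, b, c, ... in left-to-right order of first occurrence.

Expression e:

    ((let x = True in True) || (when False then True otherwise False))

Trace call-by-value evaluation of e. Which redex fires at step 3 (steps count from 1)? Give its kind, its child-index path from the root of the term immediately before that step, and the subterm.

Trace:
step 0: ((let x = true in true) || (if false then true else false))
step 1: [let@0] (true || (if false then true else false))
step 2: [if@1] (true || false)
step 3: [delta@root] true

Answer: delta at root : (true || false)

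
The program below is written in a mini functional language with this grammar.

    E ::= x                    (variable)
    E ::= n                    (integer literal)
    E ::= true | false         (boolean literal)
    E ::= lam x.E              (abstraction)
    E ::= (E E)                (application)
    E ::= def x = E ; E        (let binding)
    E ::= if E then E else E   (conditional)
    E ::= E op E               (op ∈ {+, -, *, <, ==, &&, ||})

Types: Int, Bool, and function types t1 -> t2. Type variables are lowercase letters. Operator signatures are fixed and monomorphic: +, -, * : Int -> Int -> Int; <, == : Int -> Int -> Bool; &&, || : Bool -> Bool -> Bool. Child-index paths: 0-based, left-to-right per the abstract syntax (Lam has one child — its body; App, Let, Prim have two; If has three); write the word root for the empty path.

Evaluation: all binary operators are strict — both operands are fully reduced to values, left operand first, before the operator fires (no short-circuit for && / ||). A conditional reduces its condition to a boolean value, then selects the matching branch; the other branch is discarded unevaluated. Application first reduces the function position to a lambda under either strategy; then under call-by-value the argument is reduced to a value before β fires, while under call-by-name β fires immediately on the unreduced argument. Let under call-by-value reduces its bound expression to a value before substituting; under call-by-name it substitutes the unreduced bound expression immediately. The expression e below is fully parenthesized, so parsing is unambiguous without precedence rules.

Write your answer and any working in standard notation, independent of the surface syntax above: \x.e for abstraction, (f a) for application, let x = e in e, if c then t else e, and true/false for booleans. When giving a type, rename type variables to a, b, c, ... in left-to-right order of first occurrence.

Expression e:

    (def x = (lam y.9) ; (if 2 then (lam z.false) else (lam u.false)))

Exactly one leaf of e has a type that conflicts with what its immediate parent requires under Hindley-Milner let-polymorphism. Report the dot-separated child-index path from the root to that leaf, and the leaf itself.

Derivation:
\y._ : a -> Int
let x : forall. a -> Int
  unify Int ~ Bool
  FAIL: mismatch Int ~ Bool

Answer: 1.0 : 2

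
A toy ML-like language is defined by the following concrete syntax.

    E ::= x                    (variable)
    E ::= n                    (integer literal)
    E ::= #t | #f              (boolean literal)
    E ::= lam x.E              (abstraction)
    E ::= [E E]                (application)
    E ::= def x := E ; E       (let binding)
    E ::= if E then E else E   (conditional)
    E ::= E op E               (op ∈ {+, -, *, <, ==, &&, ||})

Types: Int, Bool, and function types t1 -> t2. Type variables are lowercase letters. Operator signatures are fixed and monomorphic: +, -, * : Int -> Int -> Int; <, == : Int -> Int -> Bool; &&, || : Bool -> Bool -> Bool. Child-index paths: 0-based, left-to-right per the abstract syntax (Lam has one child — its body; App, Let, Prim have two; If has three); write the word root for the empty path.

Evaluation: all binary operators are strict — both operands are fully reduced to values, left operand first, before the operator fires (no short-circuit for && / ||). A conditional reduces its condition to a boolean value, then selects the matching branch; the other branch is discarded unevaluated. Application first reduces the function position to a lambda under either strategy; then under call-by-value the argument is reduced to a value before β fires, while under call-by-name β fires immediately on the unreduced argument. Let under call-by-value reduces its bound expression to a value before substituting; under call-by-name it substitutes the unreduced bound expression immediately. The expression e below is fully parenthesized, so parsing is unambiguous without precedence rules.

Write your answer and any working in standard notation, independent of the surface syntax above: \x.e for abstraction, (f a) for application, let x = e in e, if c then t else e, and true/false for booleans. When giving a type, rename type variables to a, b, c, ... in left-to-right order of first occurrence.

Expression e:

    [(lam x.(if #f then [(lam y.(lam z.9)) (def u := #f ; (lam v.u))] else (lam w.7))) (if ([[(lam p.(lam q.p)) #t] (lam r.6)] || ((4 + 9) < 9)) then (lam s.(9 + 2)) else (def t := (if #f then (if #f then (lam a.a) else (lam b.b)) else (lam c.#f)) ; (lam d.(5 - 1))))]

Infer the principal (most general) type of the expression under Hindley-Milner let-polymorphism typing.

Trace:
  unify Bool ~ Bool
\z._ : c -> Int
\y._ : b -> c -> Int
let u : Bool
u : Bool
\v._ : d -> Bool
  unify b -> c -> Int ~ (d -> Bool) -> e
  unify b ~ d -> Bool
  unify c -> Int ~ e
_ _ : c -> Int
\w._ : f -> Int
  unify c -> Int ~ f -> Int
  unify c ~ f
  unify Int ~ Int
\x._ : a -> f -> Int
p : g
\q._ : h -> g
\p._ : g -> h -> g
  unify g -> h -> g ~ Bool -> i
  unify g ~ Bool
  unify h -> Bool ~ i
_ _ : h -> Bool
\r._ : j -> Int
  unify h -> Bool ~ (j -> Int) -> k
  unify h ~ j -> Int
  unify Bool ~ k
_ _ : Bool
  unify Bool ~ Bool
  unify Int ~ Int
  unify Int ~ Int
  unify Int ~ Int
  unify Int ~ Int
  unify Bool ~ Bool
  unify Bool ~ Bool
  unify Int ~ Int
  unify Int ~ Int
\s._ : l -> Int
  unify Bool ~ Bool
  unify Bool ~ Bool
a : m
\a._ : m -> m
b : n
\b._ : n -> n
  unify m -> m ~ n -> n
  unify m ~ n
  unify n ~ n
\c._ : o -> Bool
  unify n -> n ~ o -> Bool
  unify n ~ o
  unify o ~ Bool
let t : Bool -> Bool
  unify Int ~ Int
  unify Int ~ Int
\d._ : p -> Int
  unify l -> Int ~ p -> Int
  unify l ~ p
  unify Int ~ Int
  unify a -> f -> Int ~ (p -> Int) -> q
  unify a ~ p -> Int
  unify f -> Int ~ q
_ _ : f -> Int

Answer: a -> Int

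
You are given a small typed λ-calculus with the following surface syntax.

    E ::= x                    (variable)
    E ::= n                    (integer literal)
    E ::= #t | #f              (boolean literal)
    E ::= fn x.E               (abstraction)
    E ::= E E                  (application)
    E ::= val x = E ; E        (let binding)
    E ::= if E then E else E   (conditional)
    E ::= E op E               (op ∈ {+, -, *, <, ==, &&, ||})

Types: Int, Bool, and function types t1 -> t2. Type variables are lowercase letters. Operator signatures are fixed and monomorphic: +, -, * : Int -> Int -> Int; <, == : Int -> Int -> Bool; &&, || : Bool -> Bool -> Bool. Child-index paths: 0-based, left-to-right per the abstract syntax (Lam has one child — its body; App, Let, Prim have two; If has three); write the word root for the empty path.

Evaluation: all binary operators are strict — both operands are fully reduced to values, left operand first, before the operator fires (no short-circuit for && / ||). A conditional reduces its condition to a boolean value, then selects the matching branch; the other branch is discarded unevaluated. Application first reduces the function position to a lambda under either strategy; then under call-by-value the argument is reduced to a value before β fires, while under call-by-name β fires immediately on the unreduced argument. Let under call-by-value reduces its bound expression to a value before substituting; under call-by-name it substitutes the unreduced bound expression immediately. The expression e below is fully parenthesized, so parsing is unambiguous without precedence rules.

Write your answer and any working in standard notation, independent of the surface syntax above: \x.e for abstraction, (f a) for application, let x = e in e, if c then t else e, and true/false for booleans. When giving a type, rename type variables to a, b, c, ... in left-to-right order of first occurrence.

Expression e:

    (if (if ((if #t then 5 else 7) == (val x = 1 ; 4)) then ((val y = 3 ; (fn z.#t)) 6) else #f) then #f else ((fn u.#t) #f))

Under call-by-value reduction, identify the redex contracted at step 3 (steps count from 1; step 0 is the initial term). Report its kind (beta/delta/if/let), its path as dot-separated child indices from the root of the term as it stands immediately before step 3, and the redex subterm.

Trace:
step 0: (if (if ((if true then 5 else 7) == (let x = 1 in 4)) then ((let y = 3 in (\z.true)) 6) else false) then false else ((\u.true) false))
step 1: [if@0.0.0] (if (if (5 == (let x = 1 in 4)) then ((let y = 3 in (\z.true)) 6) else false) then false else ((\u.true) false))
step 2: [let@0.0.1] (if (if (5 == 4) then ((let y = 3 in (\z.true)) 6) else false) then false else ((\u.true) false))
step 3: [delta@0.0] (if (if false then ((let y = 3 in (\z.true)) 6) else false) then false else ((\u.true) false))

Answer: delta at 0.0 : (5 == 4)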